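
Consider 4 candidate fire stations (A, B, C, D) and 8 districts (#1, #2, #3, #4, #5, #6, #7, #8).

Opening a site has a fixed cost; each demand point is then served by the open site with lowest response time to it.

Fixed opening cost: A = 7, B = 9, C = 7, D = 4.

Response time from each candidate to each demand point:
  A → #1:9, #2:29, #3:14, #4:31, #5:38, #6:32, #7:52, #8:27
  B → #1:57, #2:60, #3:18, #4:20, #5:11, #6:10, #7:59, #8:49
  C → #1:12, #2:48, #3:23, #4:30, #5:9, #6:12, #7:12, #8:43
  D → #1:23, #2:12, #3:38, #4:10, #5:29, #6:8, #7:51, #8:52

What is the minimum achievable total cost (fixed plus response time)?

119

Open {A, C, D}: assign each demand point to its cheapest open site.
  #1→A 9, #2→D 12, #3→A 14, #4→D 10, #5→C 9, #6→D 8, #7→C 12, #8→A 27
  response time 101, fixed 18 → total 119.
Compare {A, B, C, D}: response time 101 + fixed 27 = 128.
Compare {C, D}: response time 129 + fixed 11 = 140.
Compare {B, C, D}: response time 124 + fixed 20 = 144.
All other subsets cost ≥ 128. Minimum total cost: 119.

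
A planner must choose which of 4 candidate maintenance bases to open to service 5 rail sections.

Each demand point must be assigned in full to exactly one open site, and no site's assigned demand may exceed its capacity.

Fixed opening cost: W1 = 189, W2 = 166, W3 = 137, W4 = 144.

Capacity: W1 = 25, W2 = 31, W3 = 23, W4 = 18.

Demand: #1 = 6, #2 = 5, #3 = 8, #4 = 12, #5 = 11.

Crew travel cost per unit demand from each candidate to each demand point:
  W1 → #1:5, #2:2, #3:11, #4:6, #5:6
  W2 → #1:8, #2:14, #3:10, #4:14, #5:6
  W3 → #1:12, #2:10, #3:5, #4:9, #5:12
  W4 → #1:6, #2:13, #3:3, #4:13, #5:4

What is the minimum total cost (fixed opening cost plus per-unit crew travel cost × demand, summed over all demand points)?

Open {W1, W3}; cheapest assignment that respects the capacities:
  W1 (cap 25, load 22): #1, #2, #5 — cost 6×5 + 5×2 + 11×6 = 106
  W3 (cap 23, load 20): #3, #4 — cost 8×5 + 12×9 = 148
  Shipping 254, fixed 326 → total 580.
  Any other capacity-feasible assignment to {W1, W3} ships for at least 254.
Compare {W1, W4}: its best feasible assignment gives total 583.
Compare {W1, W2}: its best feasible assignment gives total 613.
Every other set of open sites that can feasibly serve all demand totals ≥ 583 even under its best assignment. Minimum: 580.

580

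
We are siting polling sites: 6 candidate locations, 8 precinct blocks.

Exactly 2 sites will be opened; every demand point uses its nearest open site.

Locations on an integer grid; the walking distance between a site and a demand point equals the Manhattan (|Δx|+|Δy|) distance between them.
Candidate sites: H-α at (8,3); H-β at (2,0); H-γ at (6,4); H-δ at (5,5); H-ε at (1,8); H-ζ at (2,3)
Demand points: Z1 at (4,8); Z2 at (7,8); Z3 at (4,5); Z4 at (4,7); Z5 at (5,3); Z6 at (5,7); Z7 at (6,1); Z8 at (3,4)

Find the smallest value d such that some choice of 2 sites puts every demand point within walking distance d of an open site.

Open {H-α, H-δ}.
  Farthest demand point is Z2 at walking distance 5 (to H-δ); all others are ≤ 5.
With {H-β, H-δ} the worst case is 5.
With {H-γ, H-δ} the worst case is 5.
No size-2 selection achieves below 5.

5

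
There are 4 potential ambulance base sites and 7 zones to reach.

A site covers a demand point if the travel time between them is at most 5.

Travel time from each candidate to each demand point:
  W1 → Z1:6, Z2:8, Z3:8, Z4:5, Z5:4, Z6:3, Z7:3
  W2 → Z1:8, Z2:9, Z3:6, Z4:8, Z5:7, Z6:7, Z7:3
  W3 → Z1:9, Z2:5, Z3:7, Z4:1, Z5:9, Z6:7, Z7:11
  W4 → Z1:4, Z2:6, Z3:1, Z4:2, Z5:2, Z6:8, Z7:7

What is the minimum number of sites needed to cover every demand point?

3

Coverage sets (demand points within 5 of each site):
  W1: {Z4, Z5, Z6, Z7}
  W2: {Z7}
  W3: {Z2, Z4}
  W4: {Z1, Z3, Z4, Z5}
No 2 sites suffice: every size-2 union leaves at least one demand point uncovered.
But {W1, W3, W4} covers everything, so the minimum is 3.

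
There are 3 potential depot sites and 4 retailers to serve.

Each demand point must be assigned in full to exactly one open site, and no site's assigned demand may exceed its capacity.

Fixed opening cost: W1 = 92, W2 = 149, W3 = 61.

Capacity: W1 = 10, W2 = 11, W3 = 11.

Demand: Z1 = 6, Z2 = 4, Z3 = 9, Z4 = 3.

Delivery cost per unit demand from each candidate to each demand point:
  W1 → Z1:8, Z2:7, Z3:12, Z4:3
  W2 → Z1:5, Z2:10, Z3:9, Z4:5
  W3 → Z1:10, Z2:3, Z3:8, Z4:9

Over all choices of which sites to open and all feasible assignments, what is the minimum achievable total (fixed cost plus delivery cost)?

441

Open {W1, W2, W3}; cheapest assignment that respects the capacities:
  W1 (cap 10, load 7): Z2, Z4 — cost 4×7 + 3×3 = 37
  W2 (cap 11, load 6): Z1 — cost 6×5 = 30
  W3 (cap 11, load 9): Z3 — cost 9×8 = 72
  Shipping 139, fixed 302 → total 441.
  Any other capacity-feasible assignment to {W1, W2, W3} ships for at least 139.
Total demand is 22; every other set of sites either has combined capacity below 22 or cannot fit the demands without splitting one across sites, so {W1, W2, W3} is the only feasible choice of open sites. Minimum: 441.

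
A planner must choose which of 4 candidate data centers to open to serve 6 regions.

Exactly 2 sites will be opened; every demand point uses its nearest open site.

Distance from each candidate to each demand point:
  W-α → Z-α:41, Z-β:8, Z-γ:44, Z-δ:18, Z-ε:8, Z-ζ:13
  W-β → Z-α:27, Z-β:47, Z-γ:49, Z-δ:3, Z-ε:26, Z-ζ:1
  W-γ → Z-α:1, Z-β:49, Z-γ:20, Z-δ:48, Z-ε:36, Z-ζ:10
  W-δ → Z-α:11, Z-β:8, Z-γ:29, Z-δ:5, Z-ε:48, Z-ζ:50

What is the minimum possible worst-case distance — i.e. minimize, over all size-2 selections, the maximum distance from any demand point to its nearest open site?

Open {W-α, W-γ}.
  Farthest demand point is Z-γ at distance 20 (to W-γ); all others are ≤ 20.
With {W-α, W-δ} the worst case is 29.
With {W-β, W-δ} the worst case is 29.
No size-2 selection achieves below 20.

20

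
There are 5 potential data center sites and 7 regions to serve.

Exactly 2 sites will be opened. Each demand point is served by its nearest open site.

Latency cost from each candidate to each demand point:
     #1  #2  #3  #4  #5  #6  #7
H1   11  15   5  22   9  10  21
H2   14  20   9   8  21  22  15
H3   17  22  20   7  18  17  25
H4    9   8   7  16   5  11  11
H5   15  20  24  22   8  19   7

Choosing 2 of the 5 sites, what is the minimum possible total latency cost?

58

Open {H3, H4}.
  #1→H4 9, #2→H4 8, #3→H4 7, #4→H3 7, #5→H4 5, #6→H4 11, #7→H4 11  ⇒ total 58.
Compare {H2, H4}: total 59.
Compare {H4, H5}: total 63.
No size-2 selection does better; minimum is 58.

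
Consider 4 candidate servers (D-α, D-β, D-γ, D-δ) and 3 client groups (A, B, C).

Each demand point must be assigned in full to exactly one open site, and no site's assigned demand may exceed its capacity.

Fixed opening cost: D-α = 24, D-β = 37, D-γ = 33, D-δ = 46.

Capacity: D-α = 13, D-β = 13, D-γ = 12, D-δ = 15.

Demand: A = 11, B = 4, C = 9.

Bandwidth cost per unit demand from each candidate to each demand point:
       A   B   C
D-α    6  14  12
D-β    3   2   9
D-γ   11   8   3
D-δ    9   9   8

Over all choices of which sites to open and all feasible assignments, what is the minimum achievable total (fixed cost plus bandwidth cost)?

195

Open {D-α, D-β, D-γ}; cheapest assignment that respects the capacities:
  D-α (cap 13, load 11): A — cost 11×6 = 66
  D-β (cap 13, load 4): B — cost 4×2 = 8
  D-γ (cap 12, load 9): C — cost 9×3 = 27
  Shipping 101, fixed 94 → total 195.
  Any other capacity-feasible assignment to {D-α, D-β, D-γ} ships for at least 101.
Compare {D-β, D-γ, D-δ}: its best feasible assignment gives total 212.
Compare {D-α, D-β}: its best feasible assignment gives total 216.
Every other set of open sites that can feasibly serve all demand totals ≥ 212 even under its best assignment. Minimum: 195.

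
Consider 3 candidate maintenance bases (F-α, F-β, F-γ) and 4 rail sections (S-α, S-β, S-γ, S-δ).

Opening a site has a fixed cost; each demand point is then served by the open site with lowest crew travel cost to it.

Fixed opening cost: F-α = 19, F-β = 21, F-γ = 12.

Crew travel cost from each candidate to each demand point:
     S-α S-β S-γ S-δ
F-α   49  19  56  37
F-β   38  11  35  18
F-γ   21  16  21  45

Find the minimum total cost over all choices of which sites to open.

Open {F-β, F-γ}: assign each demand point to its cheapest open site.
  S-α→F-γ 21, S-β→F-β 11, S-γ→F-γ 21, S-δ→F-β 18
  crew travel cost 71, fixed 33 → total 104.
Compare {F-γ}: crew travel cost 103 + fixed 12 = 115.
Compare {F-β}: crew travel cost 102 + fixed 21 = 123.
Compare {F-α, F-β, F-γ}: crew travel cost 71 + fixed 52 = 123.
All other subsets cost ≥ 115. Minimum total cost: 104.

104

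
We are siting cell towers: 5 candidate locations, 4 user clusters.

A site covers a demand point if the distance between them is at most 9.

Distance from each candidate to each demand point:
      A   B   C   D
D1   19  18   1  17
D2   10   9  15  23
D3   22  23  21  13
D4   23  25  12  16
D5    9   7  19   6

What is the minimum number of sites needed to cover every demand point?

Coverage sets (demand points within 9 of each site):
  D1: {C}
  D2: {B}
  D3: {}
  D4: {}
  D5: {A, B, D}
No single site covers all 4 demand points.
But {D1, D5} covers everything, so the minimum is 2.

2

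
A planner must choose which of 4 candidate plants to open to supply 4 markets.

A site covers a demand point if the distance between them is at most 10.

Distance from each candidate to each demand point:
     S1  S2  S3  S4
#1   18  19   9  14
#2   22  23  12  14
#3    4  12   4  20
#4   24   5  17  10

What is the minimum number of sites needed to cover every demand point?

Coverage sets (demand points within 10 of each site):
  #1: {S3}
  #2: {}
  #3: {S1, S3}
  #4: {S2, S4}
No single site covers all 4 demand points.
But {#3, #4} covers everything, so the minimum is 2.

2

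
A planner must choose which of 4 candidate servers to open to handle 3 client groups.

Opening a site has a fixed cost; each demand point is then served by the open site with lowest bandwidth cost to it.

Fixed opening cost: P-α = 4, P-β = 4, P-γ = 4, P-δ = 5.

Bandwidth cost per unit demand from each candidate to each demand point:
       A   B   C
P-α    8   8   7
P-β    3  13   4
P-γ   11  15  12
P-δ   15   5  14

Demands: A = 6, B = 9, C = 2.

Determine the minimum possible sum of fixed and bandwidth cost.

Open {P-β, P-δ}: assign each demand point to its cheapest open site.
  A→P-β 6×3=18, B→P-δ 9×5=45, C→P-β 2×4=8
  bandwidth cost 71, fixed 9 → total 80.
Compare {P-α, P-β, P-δ}: bandwidth cost 71 + fixed 13 = 84.
Compare {P-β, P-γ, P-δ}: bandwidth cost 71 + fixed 13 = 84.
Compare {P-α, P-β, P-γ, P-δ}: bandwidth cost 71 + fixed 17 = 88.
All other subsets cost ≥ 84. Minimum total cost: 80.

80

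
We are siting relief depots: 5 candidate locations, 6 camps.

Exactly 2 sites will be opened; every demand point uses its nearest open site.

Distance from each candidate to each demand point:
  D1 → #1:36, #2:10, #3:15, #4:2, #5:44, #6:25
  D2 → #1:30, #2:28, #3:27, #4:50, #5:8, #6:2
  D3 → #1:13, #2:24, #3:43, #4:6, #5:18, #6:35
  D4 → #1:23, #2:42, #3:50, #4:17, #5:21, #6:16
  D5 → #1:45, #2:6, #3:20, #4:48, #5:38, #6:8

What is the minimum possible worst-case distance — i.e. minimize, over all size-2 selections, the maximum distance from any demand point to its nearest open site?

Open {D3, D5}.
  Farthest demand point is #3 at distance 20 (to D5); all others are ≤ 20.
With {D1, D4} the worst case is 23.
With {D4, D5} the worst case is 23.
No size-2 selection achieves below 20.

20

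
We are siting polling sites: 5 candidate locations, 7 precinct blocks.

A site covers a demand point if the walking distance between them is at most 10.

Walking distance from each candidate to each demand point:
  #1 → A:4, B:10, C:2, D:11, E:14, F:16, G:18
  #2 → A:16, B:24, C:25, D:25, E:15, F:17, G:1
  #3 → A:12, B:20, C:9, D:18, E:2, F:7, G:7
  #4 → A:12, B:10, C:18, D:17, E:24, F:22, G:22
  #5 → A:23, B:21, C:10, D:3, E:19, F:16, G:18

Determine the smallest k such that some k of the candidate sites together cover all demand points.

3

Coverage sets (demand points within 10 of each site):
  #1: {A, B, C}
  #2: {G}
  #3: {C, E, F, G}
  #4: {B}
  #5: {C, D}
No 2 sites suffice: every size-2 union leaves at least one demand point uncovered.
But {#1, #3, #5} covers everything, so the minimum is 3.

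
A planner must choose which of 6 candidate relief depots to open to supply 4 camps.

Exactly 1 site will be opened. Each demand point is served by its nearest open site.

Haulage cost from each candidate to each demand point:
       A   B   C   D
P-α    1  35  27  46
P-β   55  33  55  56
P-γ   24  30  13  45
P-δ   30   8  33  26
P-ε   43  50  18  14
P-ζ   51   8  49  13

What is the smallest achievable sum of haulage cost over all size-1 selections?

Open {P-δ}.
  A→P-δ 30, B→P-δ 8, C→P-δ 33, D→P-δ 26  ⇒ total 97.
Compare {P-α}: total 109.
Compare {P-γ}: total 112.
No size-1 selection does better; minimum is 97.

97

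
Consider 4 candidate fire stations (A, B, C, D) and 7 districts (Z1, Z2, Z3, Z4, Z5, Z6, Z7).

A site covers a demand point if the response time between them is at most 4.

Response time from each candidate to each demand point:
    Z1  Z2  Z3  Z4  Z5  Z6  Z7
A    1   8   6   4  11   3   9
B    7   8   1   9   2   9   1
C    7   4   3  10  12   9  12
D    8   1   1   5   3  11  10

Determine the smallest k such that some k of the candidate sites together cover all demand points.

3

Coverage sets (demand points within 4 of each site):
  A: {Z1, Z4, Z6}
  B: {Z3, Z5, Z7}
  C: {Z2, Z3}
  D: {Z2, Z3, Z5}
No 2 sites suffice: every size-2 union leaves at least one demand point uncovered.
But {A, B, C} covers everything, so the minimum is 3.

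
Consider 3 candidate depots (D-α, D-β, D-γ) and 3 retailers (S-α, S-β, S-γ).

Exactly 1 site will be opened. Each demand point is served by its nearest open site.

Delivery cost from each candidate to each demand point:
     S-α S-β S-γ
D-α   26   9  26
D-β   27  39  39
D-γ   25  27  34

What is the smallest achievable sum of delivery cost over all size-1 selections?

Open {D-α}.
  S-α→D-α 26, S-β→D-α 9, S-γ→D-α 26  ⇒ total 61.
Compare {D-γ}: total 86.
Compare {D-β}: total 105.

61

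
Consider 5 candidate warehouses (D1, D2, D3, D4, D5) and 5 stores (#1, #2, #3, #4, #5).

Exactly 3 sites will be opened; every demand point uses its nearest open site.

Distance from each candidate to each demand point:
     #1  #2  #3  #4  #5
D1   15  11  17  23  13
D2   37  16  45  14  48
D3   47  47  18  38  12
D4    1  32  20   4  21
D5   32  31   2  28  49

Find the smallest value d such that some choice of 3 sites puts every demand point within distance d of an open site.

13

Open {D1, D4, D5}.
  Farthest demand point is #5 at distance 13 (to D1); all others are ≤ 13.
With {D1, D2, D5} the worst case is 15.
With {D1, D2, D3} the worst case is 17.
No size-3 selection achieves below 13.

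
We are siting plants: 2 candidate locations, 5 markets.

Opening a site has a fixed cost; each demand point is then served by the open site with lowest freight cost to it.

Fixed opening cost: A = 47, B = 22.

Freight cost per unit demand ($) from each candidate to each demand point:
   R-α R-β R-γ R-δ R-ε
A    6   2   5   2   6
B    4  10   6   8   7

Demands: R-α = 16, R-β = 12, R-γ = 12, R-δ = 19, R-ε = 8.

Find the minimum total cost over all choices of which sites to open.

Open {A, B}: assign each demand point to its cheapest open site.
  R-α→B 16×4=64, R-β→A 12×2=24, R-γ→A 12×5=60, R-δ→A 19×2=38, R-ε→A 8×6=48
  freight cost 234, fixed 69 → total 303.
Compare {A}: freight cost 266 + fixed 47 = 313.
Compare {B}: freight cost 464 + fixed 22 = 486.

303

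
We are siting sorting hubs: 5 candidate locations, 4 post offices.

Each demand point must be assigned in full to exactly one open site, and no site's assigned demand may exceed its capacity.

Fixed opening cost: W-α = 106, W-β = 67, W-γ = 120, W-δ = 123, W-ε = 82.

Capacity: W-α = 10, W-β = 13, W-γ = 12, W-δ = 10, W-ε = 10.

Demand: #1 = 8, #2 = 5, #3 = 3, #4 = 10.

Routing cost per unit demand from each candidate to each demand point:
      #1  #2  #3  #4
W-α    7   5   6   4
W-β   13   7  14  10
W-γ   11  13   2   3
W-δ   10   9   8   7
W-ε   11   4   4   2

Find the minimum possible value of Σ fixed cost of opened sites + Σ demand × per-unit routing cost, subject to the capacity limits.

Open {W-α, W-β, W-ε}; cheapest assignment that respects the capacities:
  W-α (cap 10, load 8): #1 — cost 8×7 = 56
  W-β (cap 13, load 8): #2, #3 — cost 5×7 + 3×14 = 77
  W-ε (cap 10, load 10): #4 — cost 10×2 = 20
  Shipping 153, fixed 255 → total 408.
  Any other capacity-feasible assignment to {W-α, W-β, W-ε} ships for at least 153.
Compare {W-β, W-γ, W-ε}: its best feasible assignment gives total 418.
Compare {W-α, W-γ, W-ε}: its best feasible assignment gives total 426.
Every other set of open sites that can feasibly serve all demand totals ≥ 418 even under its best assignment. Minimum: 408.

408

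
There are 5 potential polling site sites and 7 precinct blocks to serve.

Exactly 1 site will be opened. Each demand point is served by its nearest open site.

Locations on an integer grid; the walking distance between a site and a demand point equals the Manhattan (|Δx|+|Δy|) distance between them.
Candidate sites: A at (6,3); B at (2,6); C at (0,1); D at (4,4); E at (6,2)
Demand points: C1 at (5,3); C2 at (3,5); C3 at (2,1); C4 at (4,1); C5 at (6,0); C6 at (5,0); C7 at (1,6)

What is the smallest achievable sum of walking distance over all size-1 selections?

Open {D}.
  C1→D 2, C2→D 2, C3→D 5, C4→D 3, C5→D 6, C6→D 5, C7→D 5  ⇒ total 28.
Compare {E}: total 30.
Compare {A}: total 31.
No size-1 selection does better; minimum is 28.

28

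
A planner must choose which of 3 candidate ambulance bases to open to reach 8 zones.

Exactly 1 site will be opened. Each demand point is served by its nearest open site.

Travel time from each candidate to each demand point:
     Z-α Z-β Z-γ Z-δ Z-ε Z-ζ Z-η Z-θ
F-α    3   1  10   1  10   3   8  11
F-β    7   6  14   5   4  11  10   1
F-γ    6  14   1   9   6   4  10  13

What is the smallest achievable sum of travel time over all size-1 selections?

47

Open {F-α}.
  Z-α→F-α 3, Z-β→F-α 1, Z-γ→F-α 10, Z-δ→F-α 1, Z-ε→F-α 10, Z-ζ→F-α 3, Z-η→F-α 8, Z-θ→F-α 11  ⇒ total 47.
Compare {F-β}: total 58.
Compare {F-γ}: total 63.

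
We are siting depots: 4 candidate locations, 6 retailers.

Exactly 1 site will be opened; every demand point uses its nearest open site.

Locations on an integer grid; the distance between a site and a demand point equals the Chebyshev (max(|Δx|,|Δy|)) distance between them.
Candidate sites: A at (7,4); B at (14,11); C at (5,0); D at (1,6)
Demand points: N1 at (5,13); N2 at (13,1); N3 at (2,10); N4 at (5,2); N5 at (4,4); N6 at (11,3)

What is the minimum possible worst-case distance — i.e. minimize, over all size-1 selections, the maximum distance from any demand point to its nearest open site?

9

Open {A}.
  Farthest demand point is N1 at distance 9 (to A); all others are ≤ 9.
With {B} the worst case is 12.
With {D} the worst case is 12.
No size-1 selection achieves below 9.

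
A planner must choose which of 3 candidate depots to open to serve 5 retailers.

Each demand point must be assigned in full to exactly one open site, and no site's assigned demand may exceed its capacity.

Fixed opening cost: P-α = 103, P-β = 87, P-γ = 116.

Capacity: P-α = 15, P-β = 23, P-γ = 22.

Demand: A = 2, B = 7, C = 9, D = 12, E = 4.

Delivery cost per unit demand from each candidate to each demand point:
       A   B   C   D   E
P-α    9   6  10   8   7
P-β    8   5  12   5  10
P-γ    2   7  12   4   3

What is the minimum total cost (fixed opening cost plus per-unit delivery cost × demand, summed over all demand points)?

Open {P-β, P-γ}; cheapest assignment that respects the capacities:
  P-β (cap 23, load 16): B, C — cost 7×5 + 9×12 = 143
  P-γ (cap 22, load 18): A, D, E — cost 2×2 + 12×4 + 4×3 = 64
  Shipping 207, fixed 203 → total 410.
  Any other capacity-feasible assignment to {P-β, P-γ} ships for at least 207.
Compare {P-α, P-β}: its best feasible assignment gives total 419.
Compare {P-α, P-γ}: its best feasible assignment gives total 438.
Every other set of open sites that can feasibly serve all demand totals ≥ 419 even under its best assignment. Minimum: 410.

410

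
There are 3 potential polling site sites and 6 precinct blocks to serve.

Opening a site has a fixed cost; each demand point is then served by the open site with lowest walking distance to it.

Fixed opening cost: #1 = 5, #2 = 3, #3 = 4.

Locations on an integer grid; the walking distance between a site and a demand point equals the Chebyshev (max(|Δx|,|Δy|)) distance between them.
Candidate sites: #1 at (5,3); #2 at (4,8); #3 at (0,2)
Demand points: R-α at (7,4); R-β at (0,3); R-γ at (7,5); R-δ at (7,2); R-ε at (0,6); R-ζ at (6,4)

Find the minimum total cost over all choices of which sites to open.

21

Open {#1, #3}: assign each demand point to its cheapest open site.
  R-α→#1 2, R-β→#3 1, R-γ→#1 2, R-δ→#1 2, R-ε→#3 4, R-ζ→#1 1
  walking distance 12, fixed 9 → total 21.
Compare {#1}: walking distance 17 + fixed 5 = 22.
Compare {#1, #2}: walking distance 16 + fixed 8 = 24.
Compare {#1, #2, #3}: walking distance 12 + fixed 12 = 24.
All other subsets cost ≥ 22. Minimum total cost: 21.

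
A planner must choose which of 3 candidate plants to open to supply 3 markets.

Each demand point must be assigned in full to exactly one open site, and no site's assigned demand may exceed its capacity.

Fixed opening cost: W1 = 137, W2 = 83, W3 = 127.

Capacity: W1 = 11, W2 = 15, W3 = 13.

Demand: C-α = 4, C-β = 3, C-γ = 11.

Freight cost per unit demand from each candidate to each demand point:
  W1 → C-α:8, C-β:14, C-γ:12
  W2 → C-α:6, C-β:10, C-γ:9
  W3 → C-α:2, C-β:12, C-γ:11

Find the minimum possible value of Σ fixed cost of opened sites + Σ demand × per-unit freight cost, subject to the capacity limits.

Open {W2, W3}; cheapest assignment that respects the capacities:
  W2 (cap 15, load 14): C-β, C-γ — cost 3×10 + 11×9 = 129
  W3 (cap 13, load 4): C-α — cost 4×2 = 8
  Shipping 137, fixed 210 → total 347.
  Any other capacity-feasible assignment to {W2, W3} ships for at least 137.
Compare {W1, W2}: its best feasible assignment gives total 381.
Compare {W1, W3}: its best feasible assignment gives total 440.
Every other set of open sites that can feasibly serve all demand totals ≥ 381 even under its best assignment. Minimum: 347.

347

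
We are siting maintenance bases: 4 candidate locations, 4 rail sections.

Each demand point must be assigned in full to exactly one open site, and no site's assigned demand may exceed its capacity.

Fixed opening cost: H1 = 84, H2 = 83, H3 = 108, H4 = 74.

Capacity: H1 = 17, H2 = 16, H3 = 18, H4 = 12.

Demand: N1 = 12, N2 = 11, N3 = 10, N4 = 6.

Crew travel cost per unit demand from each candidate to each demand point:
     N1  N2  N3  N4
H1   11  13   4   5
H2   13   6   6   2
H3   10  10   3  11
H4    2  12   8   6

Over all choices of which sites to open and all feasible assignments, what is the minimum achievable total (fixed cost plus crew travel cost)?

401

Open {H1, H2, H4}; cheapest assignment that respects the capacities:
  H1 (cap 17, load 16): N3, N4 — cost 10×4 + 6×5 = 70
  H2 (cap 16, load 11): N2 — cost 11×6 = 66
  H4 (cap 12, load 12): N1 — cost 12×2 = 24
  Shipping 160, fixed 241 → total 401.
  Any other capacity-feasible assignment to {H1, H2, H4} ships for at least 160.
Compare {H2, H3, H4}: its best feasible assignment gives total 451.
Compare {H1, H3, H4}: its best feasible assignment gives total 470.
Every other set of open sites that can feasibly serve all demand totals ≥ 451 even under its best assignment. Minimum: 401.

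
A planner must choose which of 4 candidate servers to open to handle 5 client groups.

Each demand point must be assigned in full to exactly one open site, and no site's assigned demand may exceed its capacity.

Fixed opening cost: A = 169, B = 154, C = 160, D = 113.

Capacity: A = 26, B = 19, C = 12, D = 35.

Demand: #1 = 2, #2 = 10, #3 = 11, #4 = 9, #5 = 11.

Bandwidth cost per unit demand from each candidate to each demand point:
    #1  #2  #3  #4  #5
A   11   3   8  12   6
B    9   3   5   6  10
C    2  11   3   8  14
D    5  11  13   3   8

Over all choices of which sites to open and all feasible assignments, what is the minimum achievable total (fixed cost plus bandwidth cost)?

Open {A, D}; cheapest assignment that respects the capacities:
  A (cap 26, load 21): #2, #3 — cost 10×3 + 11×8 = 118
  D (cap 35, load 22): #1, #4, #5 — cost 2×5 + 9×3 + 11×8 = 125
  Shipping 243, fixed 282 → total 525.
  Any other capacity-feasible assignment to {A, D} ships for at least 243.
Compare {C, D}: its best feasible assignment gives total 541.
Compare {B, D}: its best feasible assignment gives total 557.
Every other set of open sites that can feasibly serve all demand totals ≥ 541 even under its best assignment. Minimum: 525.

525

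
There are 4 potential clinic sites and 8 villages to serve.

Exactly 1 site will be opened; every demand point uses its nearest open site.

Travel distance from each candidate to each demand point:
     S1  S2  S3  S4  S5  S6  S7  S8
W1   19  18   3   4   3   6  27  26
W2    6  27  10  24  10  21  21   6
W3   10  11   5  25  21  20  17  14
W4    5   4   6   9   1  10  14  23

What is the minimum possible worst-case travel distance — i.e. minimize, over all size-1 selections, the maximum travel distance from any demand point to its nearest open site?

Open {W4}.
  Farthest demand point is S8 at travel distance 23 (to W4); all others are ≤ 23.
With {W3} the worst case is 25.
With {W1} the worst case is 27.
No size-1 selection achieves below 23.

23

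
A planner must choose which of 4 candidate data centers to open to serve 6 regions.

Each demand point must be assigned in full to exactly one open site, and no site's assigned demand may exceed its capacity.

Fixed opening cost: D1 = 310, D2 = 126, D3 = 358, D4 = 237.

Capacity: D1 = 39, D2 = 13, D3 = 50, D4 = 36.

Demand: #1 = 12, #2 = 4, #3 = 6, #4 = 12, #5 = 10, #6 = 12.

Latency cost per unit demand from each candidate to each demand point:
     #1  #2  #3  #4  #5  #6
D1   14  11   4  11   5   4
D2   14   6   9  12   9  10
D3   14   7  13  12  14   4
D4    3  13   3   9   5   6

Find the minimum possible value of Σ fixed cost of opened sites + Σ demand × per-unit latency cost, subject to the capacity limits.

Open {D1, D4}; cheapest assignment that respects the capacities:
  D1 (cap 39, load 26): #2, #5, #6 — cost 4×11 + 10×5 + 12×4 = 142
  D4 (cap 36, load 30): #1, #3, #4 — cost 12×3 + 6×3 + 12×9 = 162
  Shipping 304, fixed 547 → total 851.
  Any other capacity-feasible assignment to {D1, D4} ships for at least 304.
Compare {D3, D4}: its best feasible assignment gives total 919.
Compare {D1, D2, D4}: its best feasible assignment gives total 957.
Every other set of open sites that can feasibly serve all demand totals ≥ 919 even under its best assignment. Minimum: 851.

851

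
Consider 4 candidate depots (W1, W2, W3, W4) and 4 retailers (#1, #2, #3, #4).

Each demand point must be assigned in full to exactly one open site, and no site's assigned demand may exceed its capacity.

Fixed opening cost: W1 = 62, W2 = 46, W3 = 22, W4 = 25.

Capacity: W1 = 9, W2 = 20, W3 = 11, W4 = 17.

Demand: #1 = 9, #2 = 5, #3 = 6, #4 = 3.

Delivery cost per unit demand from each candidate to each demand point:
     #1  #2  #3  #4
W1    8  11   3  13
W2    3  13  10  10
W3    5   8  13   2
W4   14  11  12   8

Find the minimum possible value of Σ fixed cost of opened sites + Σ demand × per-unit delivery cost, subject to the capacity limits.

Open {W2, W3}; cheapest assignment that respects the capacities:
  W2 (cap 20, load 15): #1, #3 — cost 9×3 + 6×10 = 87
  W3 (cap 11, load 8): #2, #4 — cost 5×8 + 3×2 = 46
  Shipping 133, fixed 68 → total 201.
  Any other capacity-feasible assignment to {W2, W3} ships for at least 133.
Compare {W1, W2, W3}: its best feasible assignment gives total 221.
Compare {W2, W3, W4}: its best feasible assignment gives total 226.
Every other set of open sites that can feasibly serve all demand totals ≥ 221 even under its best assignment. Minimum: 201.

201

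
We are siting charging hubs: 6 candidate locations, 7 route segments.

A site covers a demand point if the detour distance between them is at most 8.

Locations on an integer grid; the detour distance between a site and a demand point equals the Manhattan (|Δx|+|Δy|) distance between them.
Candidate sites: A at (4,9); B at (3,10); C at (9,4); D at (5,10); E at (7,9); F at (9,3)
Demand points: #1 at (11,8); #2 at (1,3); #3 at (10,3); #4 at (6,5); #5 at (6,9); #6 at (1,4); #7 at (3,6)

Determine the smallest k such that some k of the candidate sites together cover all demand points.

2

Coverage sets (demand points within 8 of each site):
  A: {#1, #4, #5, #6, #7}
  B: {#4, #5, #6, #7}
  C: {#1, #3, #4, #5, #6, #7}
  D: {#1, #4, #5, #7}
  E: {#1, #4, #5, #7}
  F: {#1, #2, #3, #4}
No single site covers all 7 demand points.
But {A, F} covers everything, so the minimum is 2.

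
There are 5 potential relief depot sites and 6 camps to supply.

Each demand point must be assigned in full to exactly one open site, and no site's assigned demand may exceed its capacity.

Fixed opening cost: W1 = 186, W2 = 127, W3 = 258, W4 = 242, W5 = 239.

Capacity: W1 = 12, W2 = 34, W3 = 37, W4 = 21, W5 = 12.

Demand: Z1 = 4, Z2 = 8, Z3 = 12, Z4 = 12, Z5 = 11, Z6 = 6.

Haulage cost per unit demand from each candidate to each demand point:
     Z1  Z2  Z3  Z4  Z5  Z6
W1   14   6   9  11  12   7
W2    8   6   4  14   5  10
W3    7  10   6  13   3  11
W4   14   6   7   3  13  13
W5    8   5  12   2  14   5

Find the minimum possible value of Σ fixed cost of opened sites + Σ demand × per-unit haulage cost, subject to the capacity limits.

Open {W2, W4}; cheapest assignment that respects the capacities:
  W2 (cap 34, load 33): Z1, Z3, Z5, Z6 — cost 4×8 + 12×4 + 11×5 + 6×10 = 195
  W4 (cap 21, load 20): Z2, Z4 — cost 8×6 + 12×3 = 84
  Shipping 279, fixed 369 → total 648.
  Any other capacity-feasible assignment to {W2, W4} ships for at least 279.
Compare {W2, W3}: its best feasible assignment gives total 758.
Compare {W3, W4}: its best feasible assignment gives total 783.
Every other set of open sites that can feasibly serve all demand totals ≥ 758 even under its best assignment. Minimum: 648.

648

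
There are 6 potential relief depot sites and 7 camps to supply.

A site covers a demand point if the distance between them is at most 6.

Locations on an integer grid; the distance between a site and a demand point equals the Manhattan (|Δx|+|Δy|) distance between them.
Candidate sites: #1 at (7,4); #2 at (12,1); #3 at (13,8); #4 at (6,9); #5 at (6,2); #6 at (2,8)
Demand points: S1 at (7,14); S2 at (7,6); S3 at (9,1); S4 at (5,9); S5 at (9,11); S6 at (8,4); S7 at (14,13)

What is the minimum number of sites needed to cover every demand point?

Coverage sets (demand points within 6 of each site):
  #1: {S2, S3, S6}
  #2: {S3}
  #3: {S7}
  #4: {S1, S2, S4, S5}
  #5: {S2, S3, S6}
  #6: {S4}
No 2 sites suffice: every size-2 union leaves at least one demand point uncovered.
But {#1, #3, #4} covers everything, so the minimum is 3.

3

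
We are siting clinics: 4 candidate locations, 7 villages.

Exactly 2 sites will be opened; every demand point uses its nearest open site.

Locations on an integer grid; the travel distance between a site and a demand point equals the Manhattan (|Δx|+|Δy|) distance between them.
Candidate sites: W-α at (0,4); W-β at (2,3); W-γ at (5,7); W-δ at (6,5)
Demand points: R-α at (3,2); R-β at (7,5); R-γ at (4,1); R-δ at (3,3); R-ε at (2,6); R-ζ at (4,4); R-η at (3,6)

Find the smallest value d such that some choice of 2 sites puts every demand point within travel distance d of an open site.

Open {W-β, W-γ}.
  Farthest demand point is R-β at travel distance 4 (to W-γ); all others are ≤ 4.
With {W-β, W-δ} the worst case is 4.
With {W-α, W-δ} the worst case is 6.
No size-2 selection achieves below 4.

4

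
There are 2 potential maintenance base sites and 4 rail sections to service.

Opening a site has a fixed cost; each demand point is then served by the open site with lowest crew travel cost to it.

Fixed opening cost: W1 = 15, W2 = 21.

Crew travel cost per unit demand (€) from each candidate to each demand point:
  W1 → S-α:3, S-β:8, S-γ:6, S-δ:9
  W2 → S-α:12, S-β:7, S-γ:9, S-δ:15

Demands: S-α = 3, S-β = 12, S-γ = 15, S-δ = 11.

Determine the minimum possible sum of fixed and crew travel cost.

309

Open {W1}: assign each demand point to its cheapest open site.
  S-α→W1 3×3=9, S-β→W1 12×8=96, S-γ→W1 15×6=90, S-δ→W1 11×9=99
  crew travel cost 294, fixed 15 → total 309.
Compare {W1, W2}: crew travel cost 282 + fixed 36 = 318.
Compare {W2}: crew travel cost 420 + fixed 21 = 441.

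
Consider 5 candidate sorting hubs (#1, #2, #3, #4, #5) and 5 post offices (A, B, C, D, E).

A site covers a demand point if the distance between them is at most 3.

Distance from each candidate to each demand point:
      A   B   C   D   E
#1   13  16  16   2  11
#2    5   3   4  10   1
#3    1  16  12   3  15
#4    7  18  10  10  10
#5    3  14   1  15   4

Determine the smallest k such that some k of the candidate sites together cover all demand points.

Coverage sets (demand points within 3 of each site):
  #1: {D}
  #2: {B, E}
  #3: {A, D}
  #4: {}
  #5: {A, C}
No 2 sites suffice: every size-2 union leaves at least one demand point uncovered.
But {#1, #2, #5} covers everything, so the minimum is 3.

3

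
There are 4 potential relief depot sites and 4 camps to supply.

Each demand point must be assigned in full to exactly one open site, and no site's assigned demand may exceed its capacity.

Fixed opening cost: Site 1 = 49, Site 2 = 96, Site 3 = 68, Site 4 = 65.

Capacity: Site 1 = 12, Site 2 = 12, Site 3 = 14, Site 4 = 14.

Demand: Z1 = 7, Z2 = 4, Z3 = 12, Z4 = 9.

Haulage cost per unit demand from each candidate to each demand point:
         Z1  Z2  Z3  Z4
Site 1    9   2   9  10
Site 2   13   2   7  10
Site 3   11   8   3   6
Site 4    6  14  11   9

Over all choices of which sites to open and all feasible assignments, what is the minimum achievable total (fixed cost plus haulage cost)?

370

Open {Site 1, Site 3, Site 4}; cheapest assignment that respects the capacities:
  Site 1 (cap 12, load 11): Z1, Z2 — cost 7×9 + 4×2 = 71
  Site 3 (cap 14, load 12): Z3 — cost 12×3 = 36
  Site 4 (cap 14, load 9): Z4 — cost 9×9 = 81
  Shipping 188, fixed 182 → total 370.
  Any other capacity-feasible assignment to {Site 1, Site 3, Site 4} ships for at least 188.
Compare {Site 1, Site 2, Site 3}: its best feasible assignment gives total 410.
Compare {Site 2, Site 3, Site 4}: its best feasible assignment gives total 441.
Every other set of open sites that can feasibly serve all demand totals ≥ 410 even under its best assignment. Minimum: 370.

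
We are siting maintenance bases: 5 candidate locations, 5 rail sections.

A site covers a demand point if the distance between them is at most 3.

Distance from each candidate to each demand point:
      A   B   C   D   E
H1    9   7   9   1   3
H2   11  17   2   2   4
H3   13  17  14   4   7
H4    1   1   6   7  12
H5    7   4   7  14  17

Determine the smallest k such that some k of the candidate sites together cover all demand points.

3

Coverage sets (demand points within 3 of each site):
  H1: {D, E}
  H2: {C, D}
  H3: {}
  H4: {A, B}
  H5: {}
No 2 sites suffice: every size-2 union leaves at least one demand point uncovered.
But {H1, H2, H4} covers everything, so the minimum is 3.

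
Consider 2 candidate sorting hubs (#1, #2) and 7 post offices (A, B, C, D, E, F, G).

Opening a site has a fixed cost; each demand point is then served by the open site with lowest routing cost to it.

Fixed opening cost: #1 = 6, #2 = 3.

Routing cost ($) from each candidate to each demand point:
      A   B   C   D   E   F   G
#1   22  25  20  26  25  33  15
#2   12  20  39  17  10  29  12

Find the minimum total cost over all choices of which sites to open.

129

Open {#1, #2}: assign each demand point to its cheapest open site.
  A→#2 12, B→#2 20, C→#1 20, D→#2 17, E→#2 10, F→#2 29, G→#2 12
  routing cost 120, fixed 9 → total 129.
Compare {#2}: routing cost 139 + fixed 3 = 142.
Compare {#1}: routing cost 166 + fixed 6 = 172.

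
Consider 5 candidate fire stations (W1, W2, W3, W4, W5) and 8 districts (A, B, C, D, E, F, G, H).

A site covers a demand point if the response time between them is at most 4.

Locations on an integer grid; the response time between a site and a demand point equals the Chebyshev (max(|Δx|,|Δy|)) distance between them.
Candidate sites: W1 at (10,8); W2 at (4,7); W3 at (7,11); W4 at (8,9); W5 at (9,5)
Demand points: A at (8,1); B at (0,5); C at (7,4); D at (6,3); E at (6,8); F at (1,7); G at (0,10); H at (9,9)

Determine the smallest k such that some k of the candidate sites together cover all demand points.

Coverage sets (demand points within 4 of each site):
  W1: {C, E, H}
  W2: {B, C, D, E, F, G}
  W3: {E, H}
  W4: {E, H}
  W5: {A, C, D, E, H}
No single site covers all 8 demand points.
But {W2, W5} covers everything, so the minimum is 2.

2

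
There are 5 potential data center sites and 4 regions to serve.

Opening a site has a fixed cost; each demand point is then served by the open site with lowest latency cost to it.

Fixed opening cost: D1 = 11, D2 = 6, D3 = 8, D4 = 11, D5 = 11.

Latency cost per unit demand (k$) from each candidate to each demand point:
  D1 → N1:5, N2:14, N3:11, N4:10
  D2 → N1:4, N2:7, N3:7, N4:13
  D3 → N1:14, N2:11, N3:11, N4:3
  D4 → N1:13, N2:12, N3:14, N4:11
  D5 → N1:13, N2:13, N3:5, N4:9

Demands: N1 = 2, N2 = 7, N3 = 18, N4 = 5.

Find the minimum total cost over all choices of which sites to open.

187

Open {D2, D3, D5}: assign each demand point to its cheapest open site.
  N1→D2 2×4=8, N2→D2 7×7=49, N3→D5 18×5=90, N4→D3 5×3=15
  latency cost 162, fixed 25 → total 187.
Compare {D1, D2, D3, D5}: latency cost 162 + fixed 36 = 198.
Compare {D2, D3, D4, D5}: latency cost 162 + fixed 36 = 198.
Compare {D2, D5}: latency cost 192 + fixed 17 = 209.
All other subsets cost ≥ 198. Minimum total cost: 187.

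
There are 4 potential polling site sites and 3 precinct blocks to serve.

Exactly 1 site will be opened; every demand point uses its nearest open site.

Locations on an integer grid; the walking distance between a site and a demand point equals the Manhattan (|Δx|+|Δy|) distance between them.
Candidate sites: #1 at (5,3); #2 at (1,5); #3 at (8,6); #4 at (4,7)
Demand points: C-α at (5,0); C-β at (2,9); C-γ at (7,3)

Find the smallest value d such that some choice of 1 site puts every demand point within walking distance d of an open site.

8

Open {#4}.
  Farthest demand point is C-α at walking distance 8 (to #4); all others are ≤ 8.
With {#1} the worst case is 9.
With {#2} the worst case is 9.
No size-1 selection achieves below 8.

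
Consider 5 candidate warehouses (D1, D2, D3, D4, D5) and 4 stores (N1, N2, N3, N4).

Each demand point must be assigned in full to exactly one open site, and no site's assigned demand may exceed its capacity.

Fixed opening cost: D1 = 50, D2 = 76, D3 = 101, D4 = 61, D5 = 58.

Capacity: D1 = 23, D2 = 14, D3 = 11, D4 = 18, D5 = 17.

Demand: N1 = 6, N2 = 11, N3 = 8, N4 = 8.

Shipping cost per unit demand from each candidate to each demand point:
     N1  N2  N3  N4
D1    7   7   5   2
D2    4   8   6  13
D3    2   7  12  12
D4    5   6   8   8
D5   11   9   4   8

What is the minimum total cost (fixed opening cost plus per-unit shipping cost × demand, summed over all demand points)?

263

Open {D1, D4}; cheapest assignment that respects the capacities:
  D1 (cap 23, load 16): N3, N4 — cost 8×5 + 8×2 = 56
  D4 (cap 18, load 17): N1, N2 — cost 6×5 + 11×6 = 96
  Shipping 152, fixed 111 → total 263.
  Any other capacity-feasible assignment to {D1, D4} ships for at least 152.
Compare {D1, D2}: its best feasible assignment gives total 291.
Compare {D1, D5}: its best feasible assignment gives total 299.
Every other set of open sites that can feasibly serve all demand totals ≥ 291 even under its best assignment. Minimum: 263.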